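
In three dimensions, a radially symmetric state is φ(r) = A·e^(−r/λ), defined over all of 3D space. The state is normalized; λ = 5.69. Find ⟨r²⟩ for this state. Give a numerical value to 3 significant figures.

⟨r^2⟩ ≈ 97.1

By definition ⟨r²⟩ = ∫ r^2 |φ(r)|² 4πr² dr.
Using ∫₀^∞ rⁿ e^(−αr) dr = n!/αⁿ⁺¹, since the A² factors cancel between numerator and denominator, ⟨r²⟩ = 3·λ^2.
With λ = 5.69, ⟨r^2⟩ = 97.13.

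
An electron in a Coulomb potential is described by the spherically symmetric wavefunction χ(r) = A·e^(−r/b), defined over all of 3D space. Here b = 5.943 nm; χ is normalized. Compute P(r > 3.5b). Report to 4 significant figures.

P = ∫ |χ|² 4πr² dr over r > 3.5b.
The full normalization integral is A²·[π·b^3] = 1, fixing A².
In terms of u = r/b (A², 4π and the length scale all cancel between numerator and denominator), P = [∫_{3.5}^{∞} u^2·e^(-2·u) du] / [∫_{0}^{∞} u^2·e^(-2·u) du].
With ∫ u^2·e^(-2·u) du = -(2·u^2 + 2·u + 1)·e^(-2·u)/4 + C, the region integral is 65·e^(-7)/8 and the full one is 1/4.
This evaluates to P = 0.029636.

P ≈ 0.02964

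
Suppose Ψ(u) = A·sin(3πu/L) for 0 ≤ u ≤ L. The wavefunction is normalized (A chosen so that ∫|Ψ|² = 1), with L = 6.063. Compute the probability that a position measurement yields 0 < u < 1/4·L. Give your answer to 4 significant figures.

The probability is P = ∫ |Ψ|² du over [0, 1/4·L].
Since A² = 1/(L/2), this is the region integral divided by the full normalization integral.
Let t = u/L; then A² and the length scale cancel, so P = ∫_{0}^{1/4} sin(3·π·t)^2 dt ÷ ∫_{0}^{1} sin(3·π·t)^2 dt.
With ∫ sin(3·π·t)^2 dt = t/2 - sin(6·π·t)/(12·π) + C, the region integral is 1/(12·π) + 1/8 and the full one is 1/2.
This works out to P = (2 + 3·π)/(12·π).

P ≈ 0.3031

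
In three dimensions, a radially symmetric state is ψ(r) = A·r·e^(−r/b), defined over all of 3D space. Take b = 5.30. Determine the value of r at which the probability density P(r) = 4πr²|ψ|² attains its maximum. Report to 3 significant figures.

The maximum of P(r) = 4πr²|ψ|² occurs where its derivative vanishes.
Solving yields r = 2·b.
With b = 5.30, the most probable radial distance is 10.60.

r ≈ 10.6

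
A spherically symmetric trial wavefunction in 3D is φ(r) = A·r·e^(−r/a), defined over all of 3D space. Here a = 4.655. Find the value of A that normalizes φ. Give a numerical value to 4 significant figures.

The normalization condition is ∫|φ|² 4πr² dr = 1 from 0 to ∞.
In 3D with spherical symmetry the volume element is 4πr² dr.
Carrying out the integral gives A² · 3·π·a^5.
Plugging in a = 4.655 yields A = 0.0069673.

A ≈ 0.006967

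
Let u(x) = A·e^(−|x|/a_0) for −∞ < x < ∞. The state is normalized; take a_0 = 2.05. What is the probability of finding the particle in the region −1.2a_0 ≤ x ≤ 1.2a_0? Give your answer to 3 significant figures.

P ≈ 0.909

|u|² is the probability density, so P = ∫_{−1.2a_0}^{1.2a_0} |u|² dx.
Since A² = 1/(a_0), this is the region integral divided by the full normalization integral.
Both integrals are even about x = 0, so only the x ≥ 0 halves are needed (the factors of 2 cancel). In terms of t = x/a_0 (A² and the length scale cancel between numerator and denominator), P = [∫_{0}^{1.2} e^(-2·t) dt] / [∫_{0}^{∞} e^(-2·t) dt].
An antiderivative of e^(-2·t) is -e^(-2·t)/2; evaluating from 0 to 1.2 gives 1/2 - e^(-12/5)/2, while the full integral is 1/2.
Evaluating gives P = 0.9093.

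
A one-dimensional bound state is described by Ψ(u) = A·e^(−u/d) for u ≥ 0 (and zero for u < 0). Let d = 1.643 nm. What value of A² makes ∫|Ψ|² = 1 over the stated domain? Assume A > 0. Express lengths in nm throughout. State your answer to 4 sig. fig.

A^2 ≈ 1.217 nm^(-1)

We need A² ∫|f|² du = 1, taking the integral from 0 to ∞.
With ∫₀^∞ u^0 e^(−αu) du = 0!/α^1, the integral (without the A² prefactor) comes out to d/2.
Setting this equal to 1 gives A² = 1/(d/2).
With d = 1.643: A² = 1.2173 and A = 1.1033.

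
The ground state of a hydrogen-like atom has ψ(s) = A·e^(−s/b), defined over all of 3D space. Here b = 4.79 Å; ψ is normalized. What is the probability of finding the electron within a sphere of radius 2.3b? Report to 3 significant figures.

With dV = 4πs²ds, the probability is ∫|ψ|² dV over s ≤ 2.3b.
A² is fixed by ∫₀^∞ 4πs²|ψ|² ds = 1, i.e. A² = (π·b^3)^(−1).
Let u = s/b; then A², 4π and the length scale all cancel, so P = ∫_{0}^{2.3} u^2·e^(-2·u) du ÷ ∫_{0}^{∞} u^2·e^(-2·u) du.
With ∫ u^2·e^(-2·u) du = -(2·u^2 + 2·u + 1)·e^(-2·u)/4 + C, the region integral is 1/4 - 809·e^(-23/5)/200 and the full one is 1/4.
Taking the ratio yields P = 0.8374.

P ≈ 0.837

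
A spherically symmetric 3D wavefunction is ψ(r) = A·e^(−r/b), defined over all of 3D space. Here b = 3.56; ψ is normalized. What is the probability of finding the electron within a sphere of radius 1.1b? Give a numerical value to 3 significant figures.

With dV = 4πr²dr, the probability is ∫|ψ|² dV over r ≤ 1.1b.
The full normalization integral is A²·[π·b^3] = 1, fixing A².
Substituting u = r/b, A², 4π and the length scale all cancel in the ratio: P = ∫_{0}^{1.1} u^2·e^(-2·u) du / ∫_{0}^{∞} u^2·e^(-2·u) du.
An antiderivative of u^2·e^(-2·u) is -(2·u^2 + 2·u + 1)·e^(-2·u)/4; evaluating from 0 to 1.1 gives 1/4 - 281·e^(-11/5)/200, while the full integral is 1/4.
This evaluates to P = 0.3773.

P ≈ 0.377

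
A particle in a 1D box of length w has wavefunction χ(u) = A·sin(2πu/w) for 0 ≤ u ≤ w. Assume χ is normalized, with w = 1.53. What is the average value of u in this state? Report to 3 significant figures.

⟨u⟩ ≈ 0.765

By definition ⟨u⟩ = ∫ u |χ(u)|² du.
Since the A² factors cancel between numerator and denominator, ⟨u⟩ = w/2.
With w = 1.53, ⟨u⟩ = 0.7650.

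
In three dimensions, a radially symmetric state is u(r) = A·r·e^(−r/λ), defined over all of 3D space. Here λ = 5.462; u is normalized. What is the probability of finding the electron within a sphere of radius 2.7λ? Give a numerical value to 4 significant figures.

P = ∫ |u|² 4πr² dr over r ≤ 2.7λ.
Normalization gives A² = 1/(3·π·λ^5).
In terms of t = r/λ (A², 4π and the length scale all cancel between numerator and denominator), P = [∫_{0}^{2.7} t^4·e^(-2·t) dt] / [∫_{0}^{∞} t^4·e^(-2·t) dt].
Using ∫ t^4·e^(-2·t) dt = -(t^4/2 + t^3 + 3·t^2/2 + 3·t/2 + 3/4)·e^(-2·t), the numerator is ≈ 0.470017 and the denominator is 3/4.
The region integral divided by the full integral gives P = 0.62669.

P ≈ 0.6267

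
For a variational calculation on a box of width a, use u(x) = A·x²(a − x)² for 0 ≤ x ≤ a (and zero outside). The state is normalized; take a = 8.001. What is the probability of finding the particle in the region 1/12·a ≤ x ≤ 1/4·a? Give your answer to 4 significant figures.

P ≈ 0.04855

P = ∫_{1/12·a}^{1/4·a} |u(x)|² dx.
Since A² = 1/(a^9/630), this is the region integral divided by the full normalization integral.
Let t = x/a; then A² and the length scale cancel, so P = ∫_{1/12}^{1/4} t^4·(1 - t)^4 dt ÷ ∫_{0}^{1} t^4·(1 - t)^4 dt.
With ∫ t^4·(1 - t)^4 dt = t^5·(70·t^4 - 315·t^3 + 540·t^2 - 420·t + 126)/630 + C, the region integral is ≈ 0.0000770591 and the full one is 1/630.
The result is P = 0.048547.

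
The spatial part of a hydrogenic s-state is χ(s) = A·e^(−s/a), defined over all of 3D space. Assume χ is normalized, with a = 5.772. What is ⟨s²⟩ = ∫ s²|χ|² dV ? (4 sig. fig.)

⟨s^2⟩ ≈ 99.95

By definition ⟨s²⟩ = ∫ s^2 |χ(s)|² 4πs² ds.
Using ∫₀^∞ sⁿ e^(−αs) ds = n!/αⁿ⁺¹, the ratio of the moment integral to the normalization integral gives ⟨s²⟩ = 3·a^2.
Putting a = 5.772 gives 99.948.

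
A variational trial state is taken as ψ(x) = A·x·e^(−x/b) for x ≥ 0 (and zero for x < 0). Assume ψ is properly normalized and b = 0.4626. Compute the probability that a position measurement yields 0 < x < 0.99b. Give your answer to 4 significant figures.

|ψ|² is the probability density, so P = ∫_{0}^{0.99b} |ψ|² dx.
Since A² = 1/(b^3/4), this is the region integral divided by the full normalization integral.
Substituting u = x/b, A² and the length scale cancel in the ratio: P = ∫_{0}^{0.99} u^2·e^(-2·u) du / ∫_{0}^{∞} u^2·e^(-2·u) du.
An antiderivative of u^2·e^(-2·u) is -(2·u^2 + 2·u + 1)·e^(-2·u)/4; evaluating from 0 to 0.99 gives ≈ 0.0794776, while the full integral is 1/4.
This works out to P = 0.31791.

P ≈ 0.3179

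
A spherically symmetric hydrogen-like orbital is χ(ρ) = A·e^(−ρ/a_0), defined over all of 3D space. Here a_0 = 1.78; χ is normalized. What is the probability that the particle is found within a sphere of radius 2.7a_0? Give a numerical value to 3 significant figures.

P ≈ 0.905

Integrate the radial probability density 4πρ²|χ|² over ρ ≤ 2.7a_0.
A² is fixed by ∫₀^∞ 4πρ²|χ|² dρ = 1, i.e. A² = (π·a_0^3)^(−1).
Let u = ρ/a_0; then A², 4π and the length scale all cancel, so P = ∫_{0}^{2.7} u^2·e^(-2·u) du ÷ ∫_{0}^{∞} u^2·e^(-2·u) du.
Using ∫ u^2·e^(-2·u) du = -(2·u^2 + 2·u + 1)·e^(-2·u)/4, the numerator is 1/4 - 1049·e^(-27/5)/200 and the denominator is 1/4.
The region integral divided by the full integral gives P = 0.9052.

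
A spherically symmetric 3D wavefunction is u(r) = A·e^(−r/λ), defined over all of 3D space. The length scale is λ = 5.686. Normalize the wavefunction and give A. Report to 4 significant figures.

A ≈ 0.04161

The normalization condition is ∫|u|² 4πr² dr = 1 from 0 to ∞.
Using ∫₀^∞ rⁿ e^(−αr) dr = n!/αⁿ⁺¹, the integral (without the A² prefactor) comes out to π·λ^3.
Hence A² = 1/[π·λ^3].
With λ = 5.686: A² = 0.0017315 and A = 0.041612.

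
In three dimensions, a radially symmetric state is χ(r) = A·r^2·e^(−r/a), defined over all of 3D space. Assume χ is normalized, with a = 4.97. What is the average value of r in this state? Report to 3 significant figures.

⟨r⟩ ≈ 17.4

By definition ⟨r⟩ = ∫ r |χ(r)|² 4πr² dr.
The ratio of the moment integral to the normalization integral gives ⟨r⟩ = 7·a/2.
With a = 4.97, ⟨r⟩ = 17.40.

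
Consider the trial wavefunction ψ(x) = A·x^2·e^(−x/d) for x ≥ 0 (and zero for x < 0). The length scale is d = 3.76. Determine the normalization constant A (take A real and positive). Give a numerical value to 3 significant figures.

We need A² ∫|f|² dx = 1, taking the integral from 0 to ∞.
With ψ = A·x^2·e^(−x/d), the integral evaluates to A²·[3·d^5/4].
Setting this equal to 1 gives A² = 1/(3·d^5/4).
With d = 3.76: A² = 0.001774 and A = 0.04212.

A ≈ 0.0421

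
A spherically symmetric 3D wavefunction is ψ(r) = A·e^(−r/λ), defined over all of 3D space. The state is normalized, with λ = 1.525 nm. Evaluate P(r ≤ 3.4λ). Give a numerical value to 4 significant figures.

With dV = 4πr²dr, the probability is ∫|ψ|² dV over r ≤ 3.4λ.
Normalization gives A² = 1/(π·λ^3).
Let u = r/λ; then A², 4π and the length scale all cancel, so P = ∫_{0}^{3.4} u^2·e^(-2·u) du ÷ ∫_{0}^{∞} u^2·e^(-2·u) du.
An antiderivative of u^2·e^(-2·u) is -(2·u^2 + 2·u + 1)·e^(-2·u)/4; evaluating from 0 to 3.4 gives 1/4 - 773·e^(-34/5)/100, while the full integral is 1/4.
The region integral divided by the full integral gives P = 0.96556.

P ≈ 0.9656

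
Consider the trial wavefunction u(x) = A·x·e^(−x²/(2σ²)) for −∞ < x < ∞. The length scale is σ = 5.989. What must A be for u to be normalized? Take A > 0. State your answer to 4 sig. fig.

A ≈ 0.07248

The normalization condition is ∫|u|² dx = 1 from −∞ to ∞.
∫|u|² dx = A²·(√(π)·σ^3/2).
Hence A² = 1/[√(π)·σ^3/2].
Substituting σ = 5.989 gives A² = 0.0052528, so A = 0.072476.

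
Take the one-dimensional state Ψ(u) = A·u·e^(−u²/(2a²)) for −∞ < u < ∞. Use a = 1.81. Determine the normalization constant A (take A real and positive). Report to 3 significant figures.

A ≈ 0.436

We need A² ∫|f|² du = 1, taking the integral from −∞ to ∞.
Differentiating ∫e^(−αu²) du = √(π/α) under α to get the higher moments, carrying out the integral gives A² · √(π)·a^3/2.
Plugging in a = 1.81 yields A = 0.4362.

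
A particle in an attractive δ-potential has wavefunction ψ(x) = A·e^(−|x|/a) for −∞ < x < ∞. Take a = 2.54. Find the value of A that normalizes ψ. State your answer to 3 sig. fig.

We need A² ∫|f|² dx = 1, taking the integral from −∞ to ∞.
Carrying out the integral gives A² · a.
Substituting a = 2.54 gives A² = 0.3937, so A = 0.6275.

A ≈ 0.627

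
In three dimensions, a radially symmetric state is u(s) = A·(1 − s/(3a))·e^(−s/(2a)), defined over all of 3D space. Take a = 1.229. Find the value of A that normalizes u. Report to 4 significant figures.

We need A² ∫|f|² 4πs² ds = 1, taking the integral from 0 to ∞.
The angular integral contributes 4π, leaving ∫₀^∞ s²|u|² ds.
Recall ∫₀^∞ s^m e^(−s/β) ds = m!·β^(m+1), carrying out the integral gives A² · 8·π·a^3/3.
Setting this equal to 1 gives A² = 1/(8·π·a^3/3).
Plugging in a = 1.229 yields A = 0.25358.

A ≈ 0.2536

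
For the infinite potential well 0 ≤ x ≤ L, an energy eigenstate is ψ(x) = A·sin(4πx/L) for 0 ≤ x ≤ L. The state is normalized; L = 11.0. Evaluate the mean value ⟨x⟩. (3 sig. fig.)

The expectation value is the |ψ|²-weighted average of x: ∫ x|ψ|² dx.
Since the A² factors cancel between numerator and denominator, ⟨x⟩ = L/2.
Putting L = 11.0 gives 5.500.

⟨x⟩ ≈ 5.50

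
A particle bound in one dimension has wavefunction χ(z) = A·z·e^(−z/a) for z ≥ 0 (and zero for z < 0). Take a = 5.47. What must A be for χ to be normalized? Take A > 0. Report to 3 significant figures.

A ≈ 0.156

The normalization condition is ∫|χ|² dz = 1 from 0 to ∞.
∫|χ|² dz = A²·(a^3/4).
Setting this equal to 1 gives A² = 1/(a^3/4).
Plugging in a = 5.47 yields A = 0.1563.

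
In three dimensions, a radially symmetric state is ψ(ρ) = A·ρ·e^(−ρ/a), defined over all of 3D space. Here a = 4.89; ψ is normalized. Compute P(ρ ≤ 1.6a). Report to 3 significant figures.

P = ∫ |ψ|² 4πρ² dρ over ρ ≤ 1.6a.
A² is fixed by ∫₀^∞ 4πρ²|ψ|² dρ = 1, i.e. A² = (3·π·a^5)^(−1).
In terms of u = ρ/a (A², 4π and the length scale all cancel between numerator and denominator), P = [∫_{0}^{1.6} u^4·e^(-2·u) du] / [∫_{0}^{∞} u^4·e^(-2·u) du].
Using ∫ u^4·e^(-2·u) du = -(u^4/2 + u^3 + 3·u^2/2 + 3·u/2 + 3/4)·e^(-2·u), the numerator is ≈ 0.16454 and the denominator is 3/4.
This evaluates to P = 0.2194.

P ≈ 0.219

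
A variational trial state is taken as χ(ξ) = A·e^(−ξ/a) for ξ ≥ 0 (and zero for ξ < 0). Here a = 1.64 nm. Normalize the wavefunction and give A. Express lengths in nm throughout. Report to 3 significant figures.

A ≈ 1.10 nm^(-1/2)

Require ∫ |χ|² dξ = 1 over the whole domain.
∫|χ|² dξ = A²·(a/2).
Hence A² = 1/[a/2].
Plugging in a = 1.64 yields A = 1.104.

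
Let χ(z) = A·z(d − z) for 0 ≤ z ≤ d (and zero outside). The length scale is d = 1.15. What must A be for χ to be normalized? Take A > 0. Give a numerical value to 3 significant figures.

A ≈ 3.86

Require ∫ |χ|² dz = 1 over the whole domain.
Expanding the polynomial and integrating term by term, carrying out the integral gives A² · d^5/30.
Hence A² = 1/[d^5/30].
Plugging in d = 1.15 yields A = 3.862.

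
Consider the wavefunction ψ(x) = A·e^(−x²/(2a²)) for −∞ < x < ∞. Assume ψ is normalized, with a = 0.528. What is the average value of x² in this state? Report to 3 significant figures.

By definition ⟨x²⟩ = ∫ x^2 |ψ(x)|² dx.
Evaluating both integrals, ⟨x²⟩ = a^2/2.
Putting a = 0.528 gives 0.1394.

⟨x^2⟩ ≈ 0.139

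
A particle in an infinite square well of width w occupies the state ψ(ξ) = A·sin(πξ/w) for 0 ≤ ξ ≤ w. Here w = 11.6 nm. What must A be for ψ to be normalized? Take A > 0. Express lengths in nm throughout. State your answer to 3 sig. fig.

The normalization condition is ∫|ψ|² dξ = 1 from 0 to w.
Using sin²θ = (1 − cos 2θ)/2, carrying out the integral gives A² · w/2.
Setting this equal to 1 gives A² = 1/(w/2).
Substituting w = 11.6 gives A² = 0.1724, so A = 0.4152.

A ≈ 0.415 nm^(-1/2)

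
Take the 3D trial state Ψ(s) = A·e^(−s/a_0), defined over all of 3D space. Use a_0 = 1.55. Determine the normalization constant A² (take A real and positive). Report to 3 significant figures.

Require ∫ |Ψ|² 4πs² ds = 1 over the whole domain.
With ∫₀^∞ s^2 e^(−αs) ds = 2!/α^3, ∫|Ψ|² 4πs² ds = A²·(π·a_0^3).
Plugging in a_0 = 1.55 yields A = 0.2924.

A^2 ≈ 0.0855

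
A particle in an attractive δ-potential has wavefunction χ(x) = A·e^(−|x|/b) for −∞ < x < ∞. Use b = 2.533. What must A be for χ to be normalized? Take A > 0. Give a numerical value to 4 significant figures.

A ≈ 0.6283

Require ∫ |χ|² dx = 1 over the whole domain.
With χ = A·e^(−|x|/b), the integral evaluates to A²·[b].
So A² = (b)^(−1).
Substituting b = 2.533 gives A² = 0.39479, so A = 0.62832.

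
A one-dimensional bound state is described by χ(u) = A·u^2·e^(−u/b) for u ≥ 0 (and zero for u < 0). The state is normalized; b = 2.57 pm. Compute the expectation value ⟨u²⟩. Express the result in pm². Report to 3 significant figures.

By definition ⟨u²⟩ = ∫ u^2 |χ(u)|² du.
Recall ∫₀^∞ u^m e^(−u/β) du = m!·β^(m+1), since the A² factors cancel between numerator and denominator, ⟨u²⟩ = 15·b^2/2.
With b = 2.57, ⟨u^2⟩ = 49.54.

⟨u^2⟩ ≈ 49.5 pm^2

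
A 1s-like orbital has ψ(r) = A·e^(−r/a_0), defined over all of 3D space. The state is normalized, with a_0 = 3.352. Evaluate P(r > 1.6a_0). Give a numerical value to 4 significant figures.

P ≈ 0.3799

Integrate the radial probability density 4πr²|ψ|² over r > 1.6a_0.
A² is fixed by ∫₀^∞ 4πr²|ψ|² dr = 1, i.e. A² = (π·a_0^3)^(−1).
In terms of u = r/a_0 (A², 4π and the length scale all cancel between numerator and denominator), P = [∫_{1.6}^{∞} u^2·e^(-2·u) du] / [∫_{0}^{∞} u^2·e^(-2·u) du].
Using ∫ u^2·e^(-2·u) du = -(2·u^2 + 2·u + 1)·e^(-2·u)/4, the numerator is 233·e^(-16/5)/100 and the denominator is 1/4.
This evaluates to P = 0.37990.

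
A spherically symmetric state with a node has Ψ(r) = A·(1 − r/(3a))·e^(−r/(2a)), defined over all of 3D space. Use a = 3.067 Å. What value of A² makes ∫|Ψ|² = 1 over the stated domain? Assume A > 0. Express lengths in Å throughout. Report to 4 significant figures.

We need A² ∫|f|² 4πr² dr = 1, taking the integral from 0 to ∞.
In 3D with spherical symmetry the volume element is 4πr² dr.
Carrying out the integral gives A² · 8·π·a^3/3.
So A² = (8·π·a^3/3)^(−1).
Plugging in a = 3.067 yields A = 0.064324.

A^2 ≈ 0.004138 Å^(-3)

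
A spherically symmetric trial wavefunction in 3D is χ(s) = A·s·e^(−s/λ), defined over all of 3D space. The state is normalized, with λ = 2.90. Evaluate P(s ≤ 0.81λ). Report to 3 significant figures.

With dV = 4πs²ds, the probability is ∫|χ|² dV over s ≤ 0.81λ.
Normalization gives A² = 1/(3·π·λ^5).
In terms of u = s/λ (A², 4π and the length scale all cancel between numerator and denominator), P = [∫_{0}^{0.81} u^4·e^(-2·u) du] / [∫_{0}^{∞} u^4·e^(-2·u) du].
With ∫ u^4·e^(-2·u) du = -(u^4/2 + u^3 + 3·u^2/2 + 3·u/2 + 3/4)·e^(-2·u) + C, the region integral is ≈ 0.018601 and the full one is 3/4.
The region integral divided by the full integral gives P = 0.02480.

P ≈ 0.0248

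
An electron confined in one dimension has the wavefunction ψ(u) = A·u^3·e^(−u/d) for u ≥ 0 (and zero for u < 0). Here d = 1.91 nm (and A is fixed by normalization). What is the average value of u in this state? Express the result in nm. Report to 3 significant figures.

⟨u⟩ ≈ 6.69 nm

⟨u⟩ = ∫ u |ψ|² du over the full domain.
Evaluating both integrals, ⟨u⟩ = 7·d/2.
Putting d = 1.91 gives 6.685.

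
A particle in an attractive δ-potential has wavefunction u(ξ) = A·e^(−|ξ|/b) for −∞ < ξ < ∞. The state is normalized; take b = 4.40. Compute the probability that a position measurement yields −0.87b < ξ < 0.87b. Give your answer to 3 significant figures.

P ≈ 0.824

The probability is P = ∫ |u|² dξ over [−0.87b, 0.87b].
With A² fixed by ∫|u|² = 1, i.e. A² = (b)^(−1), substitute and integrate.
By symmetry take twice the ξ ≥ 0 contribution in numerator and denominator; the 2's cancel. Substituting t = ξ/b, A² and the length scale cancel in the ratio: P = ∫_{0}^{0.87} e^(-2·t) dt / ∫_{0}^{∞} e^(-2·t) dt.
An antiderivative of e^(-2·t) is -e^(-2·t)/2; evaluating from 0 to 0.87 gives 1/2 - e^(-87/50)/2, while the full integral is 1/2.
This works out to P = 0.8245.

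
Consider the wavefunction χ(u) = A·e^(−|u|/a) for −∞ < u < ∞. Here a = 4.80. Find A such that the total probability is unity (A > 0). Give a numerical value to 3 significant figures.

A ≈ 0.456

Require ∫ |χ|² du = 1 over the whole domain.
Using ∫₀^∞ uⁿ e^(−αu) du = n!/αⁿ⁺¹, ∫|χ|² du = A²·(a).
So A² = (a)^(−1).
With a = 4.80: A² = 0.2083 and A = 0.4564.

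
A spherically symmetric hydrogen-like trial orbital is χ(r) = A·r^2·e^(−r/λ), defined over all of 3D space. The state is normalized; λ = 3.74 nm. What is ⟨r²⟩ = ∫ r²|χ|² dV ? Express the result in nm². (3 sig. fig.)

By definition ⟨r²⟩ = ∫ r^2 |χ(r)|² 4πr² dr.
Since the A² factors cancel between numerator and denominator, ⟨r²⟩ = 14·λ^2.
With λ = 3.74, ⟨r^2⟩ = 195.8.

⟨r^2⟩ ≈ 196 nm^2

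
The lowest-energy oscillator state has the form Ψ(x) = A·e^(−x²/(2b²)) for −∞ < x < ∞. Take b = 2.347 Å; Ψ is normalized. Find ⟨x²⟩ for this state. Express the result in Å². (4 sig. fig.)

⟨x²⟩ = ∫ x^2 |Ψ|² dx over the full domain.
Evaluating both integrals, ⟨x²⟩ = b^2/2.
With b = 2.347, ⟨x^2⟩ = 2.7542.

⟨x^2⟩ ≈ 2.754 Å^2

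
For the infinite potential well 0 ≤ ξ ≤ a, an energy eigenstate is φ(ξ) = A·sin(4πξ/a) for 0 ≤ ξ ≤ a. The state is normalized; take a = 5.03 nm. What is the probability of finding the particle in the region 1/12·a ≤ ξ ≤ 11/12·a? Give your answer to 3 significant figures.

The probability is P = ∫ |φ|² dξ over [1/12·a, 11/12·a].
With A² fixed by ∫|φ|² = 1, i.e. A² = (a/2)^(−1), substitute and integrate.
In terms of u = ξ/a (A² and the length scale cancel between numerator and denominator), P = [∫_{1/12}^{11/12} sin(4·π·u)^2 du] / [∫_{0}^{1} sin(4·π·u)^2 du].
An antiderivative of sin(4·π·u)^2 is u/2 - sin(4·π·u)·cos(4·π·u)/(8·π); evaluating from 1/12 to 11/12 gives √(3)/(16·π) + 5/12, while the full integral is 1/2.
The result is P = √(3)/(8·π) + 5/6.

P ≈ 0.902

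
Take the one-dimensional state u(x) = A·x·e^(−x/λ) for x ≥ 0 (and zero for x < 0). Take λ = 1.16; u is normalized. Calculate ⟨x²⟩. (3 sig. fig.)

⟨x^2⟩ ≈ 4.04

By definition ⟨x²⟩ = ∫ x^2 |u(x)|² dx.
Recall ∫₀^∞ x^m e^(−x/β) dx = m!·β^(m+1), since the A² factors cancel between numerator and denominator, ⟨x²⟩ = 3·λ^2.
Putting λ = 1.16 gives 4.037.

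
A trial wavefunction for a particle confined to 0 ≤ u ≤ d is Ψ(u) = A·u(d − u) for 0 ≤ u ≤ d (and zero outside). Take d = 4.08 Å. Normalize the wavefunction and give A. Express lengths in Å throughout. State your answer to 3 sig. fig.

A ≈ 0.163 Å^(-5/2)

The normalization condition is ∫|Ψ|² du = 1 from 0 to d.
∫|Ψ|² du = A²·(d^5/30).
Setting this equal to 1 gives A² = 1/(d^5/30).
Plugging in d = 4.08 yields A = 0.1629.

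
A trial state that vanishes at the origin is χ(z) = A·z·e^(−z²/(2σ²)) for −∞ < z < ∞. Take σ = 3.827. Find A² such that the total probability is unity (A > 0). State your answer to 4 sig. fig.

Require ∫ |χ|² dz = 1 over the whole domain.
Using the Gaussian integral ∫_{−∞}^{∞} e^(−αz²) dz = √(π/α), the integral (without the A² prefactor) comes out to √(π)·σ^3/2.
So A² = (√(π)·σ^3/2)^(−1).
Plugging in σ = 3.827 yields A = 0.14189.

A^2 ≈ 0.02013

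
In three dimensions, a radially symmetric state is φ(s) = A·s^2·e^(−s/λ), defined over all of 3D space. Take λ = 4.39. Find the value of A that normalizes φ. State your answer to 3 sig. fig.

Require ∫ |φ|² 4πs² ds = 1 over the whole domain.
(Spherical symmetry: dV = 4πs² ds.)
Using ∫₀^∞ sⁿ e^(−αs) ds = n!/αⁿ⁺¹, ∫|φ|² 4πs² ds = A²·(45·π·λ^7/2).
Setting this equal to 1 gives A² = 1/(45·π·λ^7/2).
Substituting λ = 4.39 gives A² = 4.502E-7, so A = 0.0006710.

A ≈ 0.000671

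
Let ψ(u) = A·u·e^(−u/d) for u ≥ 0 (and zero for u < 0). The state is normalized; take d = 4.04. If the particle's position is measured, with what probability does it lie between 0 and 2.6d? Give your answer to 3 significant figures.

The probability is P = ∫ |ψ|² du over [0, 2.6d].
Since A² = 1/(d^3/4), this is the region integral divided by the full normalization integral.
In terms of t = u/d (A² and the length scale cancel between numerator and denominator), P = [∫_{0}^{2.6} t^2·e^(-2·t) dt] / [∫_{0}^{∞} t^2·e^(-2·t) dt].
Using ∫ t^2·e^(-2·t) dt = -(2·t^2 + 2·t + 1)·e^(-2·t)/4, the numerator is 1/4 - 493·e^(-26/5)/100 and the denominator is 1/4.
Evaluating gives P = 0.8912.

P ≈ 0.891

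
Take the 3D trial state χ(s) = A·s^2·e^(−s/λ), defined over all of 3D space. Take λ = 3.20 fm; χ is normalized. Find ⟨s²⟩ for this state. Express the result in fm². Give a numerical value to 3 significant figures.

⟨s^2⟩ ≈ 143 fm^2

⟨s²⟩ = ∫ s^2 |χ|² 4πs² ds over the full domain.
With ∫₀^∞ s^8 e^(−αs) ds = 8!/α^9, the ratio of the moment integral to the normalization integral gives ⟨s²⟩ = 14·λ^2.
Putting λ = 3.20 gives 143.4.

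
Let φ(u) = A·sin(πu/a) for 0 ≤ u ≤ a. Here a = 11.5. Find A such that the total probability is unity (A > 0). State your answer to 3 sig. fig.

A ≈ 0.417

Normalization requires ∫|φ|² du = 1, integrated from 0 to a.
∫|φ|² du = A²·(a/2).
So A² = (a/2)^(−1).
Plugging in a = 11.5 yields A = 0.4170.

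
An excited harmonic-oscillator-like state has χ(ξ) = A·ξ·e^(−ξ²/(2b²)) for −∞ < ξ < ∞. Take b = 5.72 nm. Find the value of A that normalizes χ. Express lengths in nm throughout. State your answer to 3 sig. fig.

A ≈ 0.0776 nm^(-3/2)

The normalization condition is ∫|χ|² dξ = 1 from −∞ to ∞.
Carrying out the integral gives A² · √(π)·b^3/2.
So A² = (√(π)·b^3/2)^(−1).
Substituting b = 5.72 gives A² = 0.006029, so A = 0.07765.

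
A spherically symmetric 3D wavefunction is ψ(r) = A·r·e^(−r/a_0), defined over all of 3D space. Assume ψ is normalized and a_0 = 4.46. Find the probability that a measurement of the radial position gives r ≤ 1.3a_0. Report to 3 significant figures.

P ≈ 0.123

Integrate the radial probability density 4πr²|ψ|² over r ≤ 1.3a_0.
A² is fixed by ∫₀^∞ 4πr²|ψ|² dr = 1, i.e. A² = (3·π·a_0^5)^(−1).
Let u = r/a_0; then A², 4π and the length scale all cancel, so P = ∫_{0}^{1.3} u^4·e^(-2·u) du ÷ ∫_{0}^{∞} u^4·e^(-2·u) du.
With ∫ u^4·e^(-2·u) du = -(u^4/2 + u^3 + 3·u^2/2 + 3·u/2 + 3/4)·e^(-2·u) + C, the region integral is ≈ 0.091932 and the full one is 3/4.
This evaluates to P = 0.1226.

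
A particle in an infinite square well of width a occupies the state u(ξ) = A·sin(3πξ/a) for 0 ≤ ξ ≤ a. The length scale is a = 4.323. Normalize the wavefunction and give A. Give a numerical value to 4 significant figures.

A ≈ 0.6802

Require ∫ |u|² dξ = 1 over the whole domain.
With u = A·sin(3πξ/a), the integral evaluates to A²·[a/2].
So A² = (a/2)^(−1).
Plugging in a = 4.323 yields A = 0.68018.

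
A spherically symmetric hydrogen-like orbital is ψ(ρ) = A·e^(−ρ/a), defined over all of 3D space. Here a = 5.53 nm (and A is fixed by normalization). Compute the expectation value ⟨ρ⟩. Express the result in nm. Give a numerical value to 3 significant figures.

⟨ρ⟩ = ∫ ρ |ψ|² 4πρ² dρ over the full domain.
Using ∫₀^∞ ρⁿ e^(−αρ) dρ = n!/αⁿ⁺¹, evaluating both integrals, ⟨ρ⟩ = 3·a/2.
With a = 5.53, ⟨ρ⟩ = 8.295.

⟨ρ⟩ ≈ 8.30 nm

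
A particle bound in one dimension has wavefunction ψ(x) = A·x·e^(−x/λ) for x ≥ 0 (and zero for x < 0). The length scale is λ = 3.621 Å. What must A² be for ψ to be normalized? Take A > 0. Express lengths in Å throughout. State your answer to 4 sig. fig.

Normalization requires ∫|ψ|² dx = 1, integrated from 0 to ∞.
Using ∫₀^∞ xⁿ e^(−αx) dx = n!/αⁿ⁺¹, with ψ = A·x·e^(−x/λ), the integral evaluates to A²·[λ^3/4].
Substituting λ = 3.621 gives A² = 0.084251, so A = 0.29026.

A^2 ≈ 0.08425 Å^(-3)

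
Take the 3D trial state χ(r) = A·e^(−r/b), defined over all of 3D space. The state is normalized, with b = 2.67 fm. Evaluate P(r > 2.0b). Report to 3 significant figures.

P ≈ 0.238

Integrate the radial probability density 4πr²|χ|² over r > 2.0b.
Normalization gives A² = 1/(π·b^3).
Let u = r/b; then A², 4π and the length scale all cancel, so P = ∫_{2.0}^{∞} u^2·e^(-2·u) du ÷ ∫_{0}^{∞} u^2·e^(-2·u) du.
With ∫ u^2·e^(-2·u) du = -(2·u^2 + 2·u + 1)·e^(-2·u)/4 + C, the region integral is 13·e^(-4)/4 and the full one is 1/4.
The region integral divided by the full integral gives P = 0.2381.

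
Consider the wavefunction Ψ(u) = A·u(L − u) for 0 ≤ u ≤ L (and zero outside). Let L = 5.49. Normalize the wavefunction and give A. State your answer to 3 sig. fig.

A ≈ 0.0776

We need A² ∫|f|² du = 1, taking the integral from 0 to L.
Carrying out the integral gives A² · L^5/30.
Setting this equal to 1 gives A² = 1/(L^5/30).
Substituting L = 5.49 gives A² = 0.006015, so A = 0.07756.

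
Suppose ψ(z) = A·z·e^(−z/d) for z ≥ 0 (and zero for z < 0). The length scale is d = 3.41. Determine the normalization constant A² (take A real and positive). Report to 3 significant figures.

The normalization condition is ∫|ψ|² dz = 1 from 0 to ∞.
∫|ψ|² dz = A²·(d^3/4).
Hence A² = 1/[d^3/4].
With d = 3.41: A² = 0.1009 and A = 0.3176.

A^2 ≈ 0.101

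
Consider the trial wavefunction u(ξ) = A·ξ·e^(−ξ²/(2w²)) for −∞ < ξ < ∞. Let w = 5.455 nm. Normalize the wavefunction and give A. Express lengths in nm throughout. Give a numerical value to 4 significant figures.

The normalization condition is ∫|u|² dξ = 1 from −∞ to ∞.
Differentiating ∫e^(−αξ²) dξ = √(π/α) under α to get the higher moments, carrying out the integral gives A² · √(π)·w^3/2.
Setting this equal to 1 gives A² = 1/(√(π)·w^3/2).
Substituting w = 5.455 gives A² = 0.0069514, so A = 0.083375.

A ≈ 0.08337 nm^(-3/2)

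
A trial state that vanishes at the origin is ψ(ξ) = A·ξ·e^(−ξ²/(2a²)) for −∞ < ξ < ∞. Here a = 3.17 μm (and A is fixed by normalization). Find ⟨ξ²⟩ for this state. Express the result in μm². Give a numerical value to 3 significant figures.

⟨ξ^2⟩ ≈ 15.1 μm^2

The expectation value is the |ψ|²-weighted average of ξ^2: ∫ ξ^2|ψ|² dξ.
Using the Gaussian integral ∫_{−∞}^{∞} e^(−αξ²) dξ = √(π/α), since the A² factors cancel between numerator and denominator, ⟨ξ²⟩ = 3·a^2/2.
With a = 3.17, ⟨ξ^2⟩ = 15.07.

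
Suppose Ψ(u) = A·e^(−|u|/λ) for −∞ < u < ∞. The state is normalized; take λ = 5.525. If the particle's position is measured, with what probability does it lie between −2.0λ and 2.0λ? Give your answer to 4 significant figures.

|Ψ|² is the probability density, so P = ∫_{−2.0λ}^{2.0λ} |Ψ|² du.
The normalization integral ∫|Ψ|²du over the whole domain equals λ·A², and A² cancels in the ratio.
By symmetry take twice the u ≥ 0 contribution in numerator and denominator; the 2's cancel. In terms of t = u/λ (A² and the length scale cancel between numerator and denominator), P = [∫_{0}^{2.0} e^(-2·t) dt] / [∫_{0}^{∞} e^(-2·t) dt].
With ∫ e^(-2·t) dt = -e^(-2·t)/2 + C, the region integral is 1/2 - e^(-4)/2 and the full one is 1/2.
The result is P = 0.98168.

P ≈ 0.9817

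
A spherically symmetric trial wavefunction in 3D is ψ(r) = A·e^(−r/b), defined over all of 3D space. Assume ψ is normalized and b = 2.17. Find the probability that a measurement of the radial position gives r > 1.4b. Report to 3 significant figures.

P ≈ 0.469

Integrate the radial probability density 4πr²|ψ|² over r > 1.4b.
The full normalization integral is A²·[π·b^3] = 1, fixing A².
Substituting u = r/b, A², 4π and the length scale all cancel in the ratio: P = ∫_{1.4}^{∞} u^2·e^(-2·u) du / ∫_{0}^{∞} u^2·e^(-2·u) du.
With ∫ u^2·e^(-2·u) du = -(2·u^2 + 2·u + 1)·e^(-2·u)/4 + C, the region integral is 193·e^(-14/5)/100 and the full one is 1/4.
Taking the ratio yields P = 0.4695.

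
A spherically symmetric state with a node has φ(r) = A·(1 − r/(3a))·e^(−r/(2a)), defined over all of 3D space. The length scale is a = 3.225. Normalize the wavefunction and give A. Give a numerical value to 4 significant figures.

Require ∫ |φ|² 4πr² dr = 1 over the whole domain.
The angular integral contributes 4π, leaving ∫₀^∞ r²|φ|² dr.
Using ∫₀^∞ rⁿ e^(−αr) dr = n!/αⁿ⁺¹, with φ = A·(1 − r/(3a))·e^(−r/(2a)), the integral evaluates to A²·[8·π·a^3/3].
Hence A² = 1/[8·π·a^3/3].
With a = 3.225: A² = 0.0035587 and A = 0.059655.

A ≈ 0.05965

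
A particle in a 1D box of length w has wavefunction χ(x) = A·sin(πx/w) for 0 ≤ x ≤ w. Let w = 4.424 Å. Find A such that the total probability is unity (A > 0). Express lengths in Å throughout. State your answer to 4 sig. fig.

A ≈ 0.6724 Å^(-1/2)

We need A² ∫|f|² dx = 1, taking the integral from 0 to w.
Carrying out the integral gives A² · w/2.
Hence A² = 1/[w/2].
Plugging in w = 4.424 yields A = 0.67237.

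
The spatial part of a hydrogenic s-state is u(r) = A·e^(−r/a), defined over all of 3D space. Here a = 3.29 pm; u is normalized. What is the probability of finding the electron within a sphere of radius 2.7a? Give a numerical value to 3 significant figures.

P = ∫ |u|² 4πr² dr over r ≤ 2.7a.
Normalization gives A² = 1/(π·a^3).
Let t = r/a; then A², 4π and the length scale all cancel, so P = ∫_{0}^{2.7} t^2·e^(-2·t) dt ÷ ∫_{0}^{∞} t^2·e^(-2·t) dt.
With ∫ t^2·e^(-2·t) dt = -(2·t^2 + 2·t + 1)·e^(-2·t)/4 + C, the region integral is 1/4 - 1049·e^(-27/5)/200 and the full one is 1/4.
This evaluates to P = 0.9052.

P ≈ 0.905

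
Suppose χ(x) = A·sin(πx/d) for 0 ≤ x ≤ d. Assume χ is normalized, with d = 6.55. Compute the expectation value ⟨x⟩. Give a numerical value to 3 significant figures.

By definition ⟨x⟩ = ∫ x |χ(x)|² dx.
Evaluating both integrals, ⟨x⟩ = d/2.
Putting d = 6.55 gives 3.275.

⟨x⟩ ≈ 3.28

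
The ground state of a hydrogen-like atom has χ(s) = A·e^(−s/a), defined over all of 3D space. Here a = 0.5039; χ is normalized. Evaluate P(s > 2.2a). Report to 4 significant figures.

With dV = 4πs²ds, the probability is ∫|χ|² dV over s > 2.2a.
Normalization gives A² = 1/(π·a^3).
In terms of u = s/a (A², 4π and the length scale all cancel between numerator and denominator), P = [∫_{2.2}^{∞} u^2·e^(-2·u) du] / [∫_{0}^{∞} u^2·e^(-2·u) du].
Using ∫ u^2·e^(-2·u) du = -(2·u^2 + 2·u + 1)·e^(-2·u)/4, the numerator is 377·e^(-22/5)/100 and the denominator is 1/4.
The region integral divided by the full integral gives P = 0.18514.

P ≈ 0.1851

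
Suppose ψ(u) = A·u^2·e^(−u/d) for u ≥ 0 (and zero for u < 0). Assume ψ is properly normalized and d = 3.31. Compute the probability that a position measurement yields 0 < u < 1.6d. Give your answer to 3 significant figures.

P ≈ 0.219

P = ∫_{0}^{1.6d} |ψ(u)|² du.
Since A² = 1/(3·d^5/4), this is the region integral divided by the full normalization integral.
Substituting t = u/d, A² and the length scale cancel in the ratio: P = ∫_{0}^{1.6} t^4·e^(-2·t) dt / ∫_{0}^{∞} t^4·e^(-2·t) dt.
An antiderivative of t^4·e^(-2·t) is -(t^4/2 + t^3 + 3·t^2/2 + 3·t/2 + 3/4)·e^(-2·t); evaluating from 0 to 1.6 gives ≈ 0.16454, while the full integral is 3/4.
This works out to P = 0.2194.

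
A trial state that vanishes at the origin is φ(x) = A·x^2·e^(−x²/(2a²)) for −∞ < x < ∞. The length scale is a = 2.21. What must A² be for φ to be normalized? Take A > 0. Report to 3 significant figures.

Normalization requires ∫|φ|² dx = 1, integrated from −∞ to ∞.
Using the Gaussian integral ∫_{−∞}^{∞} e^(−αx²) dx = √(π/α), the integral (without the A² prefactor) comes out to 3·√(π)·a^5/4.
So A² = (3·√(π)·a^5/4)^(−1).
Plugging in a = 2.21 yields A = 0.1195.

A^2 ≈ 0.0143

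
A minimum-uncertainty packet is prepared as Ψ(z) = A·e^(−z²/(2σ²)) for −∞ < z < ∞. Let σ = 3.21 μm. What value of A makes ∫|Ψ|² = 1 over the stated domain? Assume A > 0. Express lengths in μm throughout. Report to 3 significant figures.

A ≈ 0.419 μm^(-1/2)

Normalization requires ∫|Ψ|² dz = 1, integrated from −∞ to ∞.
Carrying out the integral gives A² · √(π)·σ.
Hence A² = 1/[√(π)·σ].
With σ = 3.21: A² = 0.1758 and A = 0.4192.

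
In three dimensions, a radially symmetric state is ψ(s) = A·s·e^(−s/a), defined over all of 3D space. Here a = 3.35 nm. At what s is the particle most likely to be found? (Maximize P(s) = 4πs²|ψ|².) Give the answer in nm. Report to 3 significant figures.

s ≈ 6.70 nm

Set d/ds [P(s) = 4πs²|ψ|²] = 0 and solve for s > 0.
This gives s = 2·a.
With a = 3.35, the most probable radial distance is 6.700 nm.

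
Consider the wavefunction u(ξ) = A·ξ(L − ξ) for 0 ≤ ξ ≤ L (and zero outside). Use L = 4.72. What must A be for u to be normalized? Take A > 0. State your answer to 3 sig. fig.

A ≈ 0.113

Normalization requires ∫|u|² dξ = 1, integrated from 0 to L.
Expanding the polynomial and integrating term by term, carrying out the integral gives A² · L^5/30.
With L = 4.72: A² = 0.01281 and A = 0.1132.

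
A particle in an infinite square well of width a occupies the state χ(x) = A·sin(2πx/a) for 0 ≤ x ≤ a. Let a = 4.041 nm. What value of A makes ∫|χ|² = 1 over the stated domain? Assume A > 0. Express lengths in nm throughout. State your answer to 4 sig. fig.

Normalization requires ∫|χ|² dx = 1, integrated from 0 to a.
Using sin²θ = (1 − cos 2θ)/2, with χ = A·sin(2πx/a), the integral evaluates to A²·[a/2].
Hence A² = 1/[a/2].
With a = 4.041: A² = 0.49493 and A = 0.70351.

A ≈ 0.7035 nm^(-1/2)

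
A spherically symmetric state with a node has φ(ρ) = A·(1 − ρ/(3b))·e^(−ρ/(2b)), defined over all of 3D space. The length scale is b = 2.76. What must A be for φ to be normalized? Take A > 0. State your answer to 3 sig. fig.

The normalization condition is ∫|φ|² 4πρ² dρ = 1 from 0 to ∞.
The integral (without the A² prefactor) comes out to 8·π·b^3/3.
Hence A² = 1/[8·π·b^3/3].
With b = 2.76: A² = 0.005677 and A = 0.07535.

A ≈ 0.0753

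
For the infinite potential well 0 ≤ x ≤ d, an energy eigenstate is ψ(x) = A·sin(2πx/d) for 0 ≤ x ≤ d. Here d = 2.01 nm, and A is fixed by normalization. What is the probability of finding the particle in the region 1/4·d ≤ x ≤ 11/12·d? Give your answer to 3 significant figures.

The probability is P = ∫ |ψ|² dx over [1/4·d, 11/12·d].
Since A² = 1/(d/2), this is the region integral divided by the full normalization integral.
Let u = x/d; then A² and the length scale cancel, so P = ∫_{1/4}^{11/12} sin(2·π·u)^2 du ÷ ∫_{0}^{1} sin(2·π·u)^2 du.
With ∫ sin(2·π·u)^2 du = u/2 - sin(4·π·u)/(8·π) + C, the region integral is √(3)/(16·π) + 1/3 and the full one is 1/2.
Taking the ratio, P = √(3)/(8·π) + 2/3.

P ≈ 0.736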